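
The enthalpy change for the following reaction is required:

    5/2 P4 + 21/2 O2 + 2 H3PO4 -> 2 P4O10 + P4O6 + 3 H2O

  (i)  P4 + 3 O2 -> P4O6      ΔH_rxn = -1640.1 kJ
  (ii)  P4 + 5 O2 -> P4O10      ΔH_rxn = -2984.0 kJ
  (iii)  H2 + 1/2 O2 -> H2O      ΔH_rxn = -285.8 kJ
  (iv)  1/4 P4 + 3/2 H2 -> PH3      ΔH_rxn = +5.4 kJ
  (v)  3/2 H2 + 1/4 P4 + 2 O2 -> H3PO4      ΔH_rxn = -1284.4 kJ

(i) as written (P4O6 already on the product side): -1640.1 kJ
(ii) × 2 (×2 to match 2 P4O10 in the target): (2)·(-2984.0) = -5968.0 kJ
(iii) × 3 (scale by 3 for the 3 H2O): (3)·(-285.8) = -857.4 kJ
(iv): not needed (PH3 appears nowhere else).
(v) reversed and × 2 (reverse to put H3PO4 on the reactant side; scale by 2 for the 2 H3PO4): (-2)·(-1284.4) = +2568.8 kJ
Summing the manipulated equations, ΔH_rxn = (-1640.1) + (-5968.0) + (-857.4) + (+2568.8) = -5896.7 kJ

ΔH_rxn = -5896.7 kJ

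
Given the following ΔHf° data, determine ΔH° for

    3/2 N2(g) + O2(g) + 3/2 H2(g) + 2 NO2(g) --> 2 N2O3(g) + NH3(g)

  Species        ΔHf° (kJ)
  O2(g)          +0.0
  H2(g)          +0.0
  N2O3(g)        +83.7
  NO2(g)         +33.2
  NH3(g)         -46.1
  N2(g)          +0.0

ΔH°rxn = Σ nΔHf°(products) − Σ nΔHf°(reactants).
Products: 2·(+83.7) + 1·(-46.1) = +121.3
Reactants: 3/2·(+0.0) + 1·(+0.0) + 3/2·(+0.0) + 2·(+33.2) = +66.4
ΔH° = (+121.3) − (+66.4) = 54.9 kJ

ΔH° = 54.9 kJ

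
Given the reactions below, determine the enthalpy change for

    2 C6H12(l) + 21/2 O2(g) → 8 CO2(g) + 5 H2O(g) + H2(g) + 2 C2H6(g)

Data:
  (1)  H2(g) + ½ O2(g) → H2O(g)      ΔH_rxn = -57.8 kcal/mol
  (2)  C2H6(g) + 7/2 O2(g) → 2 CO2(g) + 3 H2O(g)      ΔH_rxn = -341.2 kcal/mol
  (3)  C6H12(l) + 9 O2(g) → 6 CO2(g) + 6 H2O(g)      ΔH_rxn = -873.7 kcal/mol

(1) reversed: +57.8 kcal/mol
(2) reversed and × 2: (-2)·(-341.2) = +682.4 kcal/mol
(3) × 2: (2)·(-873.7) = -1747.4 kcal/mol
ΔH_rxn = (+57.8) + (+682.4) + (-1747.4) = -1007.2 kcal/mol

ΔH_rxn = -1007.2 kcal/mol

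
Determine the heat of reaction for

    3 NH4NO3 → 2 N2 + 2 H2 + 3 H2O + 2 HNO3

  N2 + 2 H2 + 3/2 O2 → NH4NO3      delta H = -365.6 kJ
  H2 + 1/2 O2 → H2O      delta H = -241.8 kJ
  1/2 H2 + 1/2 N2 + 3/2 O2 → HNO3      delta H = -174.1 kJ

delta H = 23.2 kJ

equation 1 reversed and × 3 (reverse to put NH4NO3 on the reactant side; ×3 to match 3 NH4NO3 in the target): (-3)·(-365.6) = +1096.8 kJ
equation 2 × 3 (×3 to match 3 H2O in the target): (3)·(-241.8) = -725.4 kJ
equation 3 × 2 (×2 to match 2 HNO3 in the target): (2)·(-174.1) = -348.2 kJ
delta H = (-3)·(-365.6) + (3)·(-241.8) + (2)·(-174.1) = 23.2 kJ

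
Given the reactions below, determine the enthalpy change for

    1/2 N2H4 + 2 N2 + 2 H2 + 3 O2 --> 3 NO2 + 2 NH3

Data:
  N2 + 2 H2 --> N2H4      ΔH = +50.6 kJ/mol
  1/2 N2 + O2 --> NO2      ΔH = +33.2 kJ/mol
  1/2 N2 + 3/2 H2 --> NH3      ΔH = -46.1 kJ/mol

equation 1 reversed and × 1/2: (-1/2)·(+50.6) = -25.3 kJ/mol
equation 2 × 3: (3)·(+33.2) = +99.6 kJ/mol
equation 3 × 2: (2)·(-46.1) = -92.2 kJ/mol
Since enthalpy is a state function, ΔH = (-1/2)·(+50.6) + (3)·(+33.2) + (2)·(-46.1) = -17.9 kJ/mol

ΔH = -17.9 kJ/mol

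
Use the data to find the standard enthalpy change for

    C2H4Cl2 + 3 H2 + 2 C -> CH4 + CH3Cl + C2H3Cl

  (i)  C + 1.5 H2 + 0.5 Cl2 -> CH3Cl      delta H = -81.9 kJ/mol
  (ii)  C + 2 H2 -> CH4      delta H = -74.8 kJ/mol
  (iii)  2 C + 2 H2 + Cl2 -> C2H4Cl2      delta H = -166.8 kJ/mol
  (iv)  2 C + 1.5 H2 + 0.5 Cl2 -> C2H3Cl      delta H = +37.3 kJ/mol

(i) as written (CH3Cl already on the product side): -81.9 kJ/mol
(ii) as written (CH4 already on the product side): -74.8 kJ/mol
(iii) reversed (C2H4Cl2 must end up as a reactant): +166.8 kJ/mol
(iv) as written (C2H3Cl already on the product side): +37.3 kJ/mol
Combining the equations, delta H = (-81.9) + (-74.8) + (+166.8) + (+37.3) = 47.4 kJ/mol

delta H = 47.4 kJ/mol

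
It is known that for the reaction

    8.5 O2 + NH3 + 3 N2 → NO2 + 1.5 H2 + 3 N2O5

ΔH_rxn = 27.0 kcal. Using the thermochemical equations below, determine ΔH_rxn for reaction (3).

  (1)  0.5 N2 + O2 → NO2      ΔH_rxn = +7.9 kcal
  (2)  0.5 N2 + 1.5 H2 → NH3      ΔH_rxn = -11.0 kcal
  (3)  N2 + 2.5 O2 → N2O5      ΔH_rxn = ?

(1) as written (NO2 already on the product side): +7.9 kcal
(2) reversed (reverse to put NH3 on the reactant side): +11.0 kcal
(3) × 3 (scale by 3 for the 3 N2O5): contributes 3·x
+27.0 = (+7.9) + (+11.0) + 3·x
x = (+27.0 − (+18.9)) / (3) = 2.7 kcal

ΔH_rxn = 2.7 kcal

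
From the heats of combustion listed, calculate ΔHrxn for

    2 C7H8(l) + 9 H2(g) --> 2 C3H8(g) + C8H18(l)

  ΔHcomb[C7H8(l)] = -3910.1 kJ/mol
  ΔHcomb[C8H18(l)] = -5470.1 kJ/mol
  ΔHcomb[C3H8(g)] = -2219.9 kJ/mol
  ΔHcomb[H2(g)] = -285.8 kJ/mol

ΔHrxn = -482.5 kJ/mol

With combustion enthalpies, reactants minus products:
= [2·(-3910.1) + 9·(-285.8)] − [2·(-2219.9) + 1·(-5470.1)]
= -482.5 kJ/mol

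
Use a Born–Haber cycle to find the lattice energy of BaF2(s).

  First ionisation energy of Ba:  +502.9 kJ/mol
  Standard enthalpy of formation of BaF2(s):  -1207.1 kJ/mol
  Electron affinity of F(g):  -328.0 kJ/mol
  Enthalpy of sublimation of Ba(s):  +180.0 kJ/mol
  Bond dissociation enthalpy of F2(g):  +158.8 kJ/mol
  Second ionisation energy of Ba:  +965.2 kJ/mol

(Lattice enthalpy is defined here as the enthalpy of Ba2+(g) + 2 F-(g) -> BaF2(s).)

ΔHf° = 1·ΔHsub + 1·(ΣIE) + 1·D(F2) + 2·EA + U
-1207.1 = 1·(+180.0) + 1·(+1468.1) + 1·(+158.8) + 2·(-328.0) + U
U = -1207.1 − (+1150.9) = -2358.0 kJ/mol

U = -2358.0 kJ/mol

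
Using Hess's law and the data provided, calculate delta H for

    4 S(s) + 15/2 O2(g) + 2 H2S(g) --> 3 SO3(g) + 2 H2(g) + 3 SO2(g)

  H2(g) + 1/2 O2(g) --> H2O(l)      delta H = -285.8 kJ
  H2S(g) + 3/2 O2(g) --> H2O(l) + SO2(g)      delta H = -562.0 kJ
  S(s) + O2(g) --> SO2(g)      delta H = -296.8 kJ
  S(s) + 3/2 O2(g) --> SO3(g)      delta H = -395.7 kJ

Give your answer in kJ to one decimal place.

equation 1 reversed and × 2: (-2)·(-285.8) = +571.6 kJ
equation 2 × 2: (2)·(-562.0) = -1124.0 kJ
equation 3 as written: -296.8 kJ
equation 4 × 3: (3)·(-395.7) = -1187.1 kJ
By Hess's law, delta H = (-2)·(-285.8) + (2)·(-562.0) + (1)·(-296.8) + (3)·(-395.7) = -2036.3 kJ

delta H = -2036.3 kJ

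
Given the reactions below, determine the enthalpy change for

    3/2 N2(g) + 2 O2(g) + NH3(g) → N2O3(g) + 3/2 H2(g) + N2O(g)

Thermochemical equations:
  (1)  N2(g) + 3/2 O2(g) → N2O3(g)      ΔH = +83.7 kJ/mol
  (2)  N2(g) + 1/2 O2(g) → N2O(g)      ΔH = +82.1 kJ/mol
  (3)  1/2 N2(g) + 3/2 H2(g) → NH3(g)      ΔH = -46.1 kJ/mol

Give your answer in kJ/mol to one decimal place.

ΔH = 211.9 kJ/mol

(1) as written (N2O3(g) already on the product side): +83.7 kJ/mol
(2) as written (N2O(g) already on the product side): +82.1 kJ/mol
(3) reversed (reverse to put NH3(g) on the reactant side): +46.1 kJ/mol
By Hess's law, ΔH = (1)·(+83.7) + (1)·(+82.1) + (-1)·(-46.1) = 211.9 kJ/mol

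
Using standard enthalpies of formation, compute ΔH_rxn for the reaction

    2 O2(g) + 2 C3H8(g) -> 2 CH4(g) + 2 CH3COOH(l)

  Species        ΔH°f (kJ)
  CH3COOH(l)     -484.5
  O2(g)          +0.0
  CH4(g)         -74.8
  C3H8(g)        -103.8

ΔH_rxn = -911.0 kJ

Products: 2·(-74.8) + 2·(-484.5) = -1118.6
Reactants: 2·(+0.0) + 2·(-103.8) = -207.6
ΔH_rxn = (-1118.6) − (-207.6) = -911.0 kJ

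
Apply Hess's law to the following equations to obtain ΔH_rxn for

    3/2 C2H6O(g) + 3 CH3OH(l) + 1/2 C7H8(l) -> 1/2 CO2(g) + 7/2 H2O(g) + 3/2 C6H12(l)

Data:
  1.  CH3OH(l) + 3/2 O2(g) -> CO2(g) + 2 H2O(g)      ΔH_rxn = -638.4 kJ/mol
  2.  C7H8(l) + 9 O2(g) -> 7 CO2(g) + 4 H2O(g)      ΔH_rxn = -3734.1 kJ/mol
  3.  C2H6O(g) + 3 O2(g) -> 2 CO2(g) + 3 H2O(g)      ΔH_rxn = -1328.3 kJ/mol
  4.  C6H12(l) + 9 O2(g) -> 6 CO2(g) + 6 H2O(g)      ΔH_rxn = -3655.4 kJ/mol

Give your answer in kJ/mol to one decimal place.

eq. 1 × 3: (3)·(-638.4) = -1915.2 kJ/mol
eq. 2 × 1/2: (1/2)·(-3734.1) = -1867.05 kJ/mol
eq. 3 × 3/2: (3/2)·(-1328.3) = -1992.45 kJ/mol
eq. 4 reversed and × 3/2: (-3/2)·(-3655.4) = +5483.1 kJ/mol
Combining the equations, ΔH_rxn = (-1915.2) + (-1867.05) + (-1992.45) + (+5483.1) = -291.6 kJ/mol

ΔH_rxn = -291.6 kJ/mol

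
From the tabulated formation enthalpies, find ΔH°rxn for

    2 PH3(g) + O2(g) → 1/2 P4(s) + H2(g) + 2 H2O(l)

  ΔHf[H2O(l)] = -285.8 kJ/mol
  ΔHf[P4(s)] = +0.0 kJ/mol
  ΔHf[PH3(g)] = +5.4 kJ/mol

ΔH°rxn = -582.4 kJ/mol

Products: 1/2·(+0.0) + 1·(+0.0) + 2·(-285.8) = -571.6
Reactants: 2·(+5.4) + 1·(+0.0) = +10.8
ΔH°rxn = (-571.6) − (+10.8) = -582.4 kJ/mol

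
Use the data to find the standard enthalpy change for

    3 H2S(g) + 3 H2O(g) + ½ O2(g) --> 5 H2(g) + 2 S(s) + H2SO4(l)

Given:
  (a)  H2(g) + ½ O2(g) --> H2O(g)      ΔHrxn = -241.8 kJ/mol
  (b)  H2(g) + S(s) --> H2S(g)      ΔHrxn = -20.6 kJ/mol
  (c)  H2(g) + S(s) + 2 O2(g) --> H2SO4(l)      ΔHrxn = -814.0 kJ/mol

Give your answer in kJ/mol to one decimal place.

(a) reversed and × 3: (-3)·(-241.8) = +725.4 kJ/mol
(b) reversed and × 3: (-3)·(-20.6) = +61.8 kJ/mol
(c) as written: -814.0 kJ/mol
ΔHrxn = (-3)·(-241.8) + (-3)·(-20.6) + (1)·(-814.0) = -26.8 kJ/mol

ΔHrxn = -26.8 kJ/mol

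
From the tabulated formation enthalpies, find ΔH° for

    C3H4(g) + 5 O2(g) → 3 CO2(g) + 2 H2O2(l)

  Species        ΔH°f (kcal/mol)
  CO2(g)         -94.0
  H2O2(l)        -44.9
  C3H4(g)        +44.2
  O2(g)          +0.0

ΔH° = -416.0 kcal/mol

ΔH°rxn = Σ nΔHf°(products) − Σ nΔHf°(reactants).
Products: 3·(-94.0) + 2·(-44.9) = -371.8
Reactants: 1·(+44.2) + 5·(+0.0) = +44.2
ΔH° = (-371.8) − (+44.2) = -416.0 kcal/mol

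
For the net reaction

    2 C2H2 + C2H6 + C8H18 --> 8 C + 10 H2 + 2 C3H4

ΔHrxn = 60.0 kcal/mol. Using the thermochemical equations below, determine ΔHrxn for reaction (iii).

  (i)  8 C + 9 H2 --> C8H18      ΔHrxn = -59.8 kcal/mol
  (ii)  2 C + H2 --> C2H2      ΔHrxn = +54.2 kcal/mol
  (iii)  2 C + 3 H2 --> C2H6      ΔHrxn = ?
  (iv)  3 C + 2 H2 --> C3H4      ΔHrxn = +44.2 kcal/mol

ΔHrxn = -20.2 kcal/mol

(i) reversed: +59.8 kcal/mol
(ii) reversed and × 2: (-2)·(+54.2) = -108.4 kcal/mol
(iii) reversed: contributes −x
(iv) × 2: (2)·(+44.2) = +88.4 kcal/mol
+60.0 = (+59.8) + (-108.4) + (+88.4) − x
x = (+60.0 − (+39.8)) / (-1) = -20.2 kcal/mol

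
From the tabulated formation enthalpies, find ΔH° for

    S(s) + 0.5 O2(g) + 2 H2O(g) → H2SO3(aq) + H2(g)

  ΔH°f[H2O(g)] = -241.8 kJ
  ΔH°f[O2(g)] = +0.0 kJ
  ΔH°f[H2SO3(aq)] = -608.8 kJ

ΔH° = -125.2 kJ

ΔH°rxn = Σ nΔHf°(products) − Σ nΔHf°(reactants).
Products: 1·(-608.8) + 1·(+0.0) = -608.8
Reactants: 1·(+0.0) + 1/2·(+0.0) + 2·(-241.8) = -483.6
ΔH° = (-608.8) − (-483.6) = -125.2 kJ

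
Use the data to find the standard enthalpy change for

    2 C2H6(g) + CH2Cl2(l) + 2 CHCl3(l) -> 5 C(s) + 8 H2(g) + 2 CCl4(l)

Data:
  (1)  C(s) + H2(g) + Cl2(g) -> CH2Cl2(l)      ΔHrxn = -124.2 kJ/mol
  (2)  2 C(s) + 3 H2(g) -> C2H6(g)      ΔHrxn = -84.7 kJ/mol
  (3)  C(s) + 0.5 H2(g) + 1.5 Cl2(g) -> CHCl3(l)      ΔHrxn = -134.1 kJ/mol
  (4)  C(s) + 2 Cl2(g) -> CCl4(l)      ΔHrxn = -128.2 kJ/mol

(1) reversed (CH2Cl2(l) must end up as a reactant): +124.2 kJ/mol
(2) reversed and × 2 (C2H6(g) must end up as a reactant; scale by 2 for the 2 C2H6(g)): (-2)·(-84.7) = +169.4 kJ/mol
(3) reversed and × 2 (CHCl3(l) must end up as a reactant; scale by 2 for the 2 CHCl3(l)): (-2)·(-134.1) = +268.2 kJ/mol
(4) × 2 (×2 to match 2 CCl4(l) in the target): (2)·(-128.2) = -256.4 kJ/mol
ΔHrxn = (+124.2) + (+169.4) + (+268.2) + (-256.4) = 305.4 kJ/mol

ΔHrxn = 305.4 kJ/mol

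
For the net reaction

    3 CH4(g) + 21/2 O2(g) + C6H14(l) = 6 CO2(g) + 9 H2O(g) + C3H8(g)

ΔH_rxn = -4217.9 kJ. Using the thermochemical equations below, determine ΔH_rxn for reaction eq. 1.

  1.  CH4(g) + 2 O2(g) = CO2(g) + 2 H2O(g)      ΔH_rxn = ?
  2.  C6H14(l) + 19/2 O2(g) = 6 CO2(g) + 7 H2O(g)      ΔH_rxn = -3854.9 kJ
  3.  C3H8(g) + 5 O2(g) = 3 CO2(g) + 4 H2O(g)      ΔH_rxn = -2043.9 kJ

ΔH_rxn = -802.3 kJ

eq. 1 × 3 (×3 to match 3 CH4(g) in the target): contributes 3·x
eq. 2 as written (C6H14(l) already on the reactant side): -3854.9 kJ
eq. 3 reversed (C3H8(g) must end up as a product): +2043.9 kJ
-4217.9 = (-3854.9) + (+2043.9) + 3·x
x = (-4217.9 − (-1811.0)) / (3) = -802.3 kJ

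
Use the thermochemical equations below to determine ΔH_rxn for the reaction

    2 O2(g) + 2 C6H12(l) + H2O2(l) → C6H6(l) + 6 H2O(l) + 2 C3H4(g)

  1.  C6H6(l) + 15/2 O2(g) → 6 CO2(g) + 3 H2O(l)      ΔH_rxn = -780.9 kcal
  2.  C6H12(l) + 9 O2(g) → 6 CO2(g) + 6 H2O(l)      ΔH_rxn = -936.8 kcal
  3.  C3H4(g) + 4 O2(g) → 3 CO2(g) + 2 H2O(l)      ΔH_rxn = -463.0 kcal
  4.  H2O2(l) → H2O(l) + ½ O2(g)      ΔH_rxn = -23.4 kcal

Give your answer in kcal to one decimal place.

eq. 1 reversed (C6H6(l) must end up as a product): +780.9 kcal
eq. 2 × 2 (scale by 2 for the 2 C6H12(l)): (2)·(-936.8) = -1873.6 kcal
eq. 3 reversed and × 2 (C3H4(g) must end up as a product; scale by 2 for the 2 C3H4(g)): (-2)·(-463.0) = +926.0 kcal
eq. 4 as written (H2O2(l) already on the reactant side): -23.4 kcal
Combining the equations, ΔH_rxn = (+780.9) + (-1873.6) + (+926.0) + (-23.4) = -190.1 kcal

ΔH_rxn = -190.1 kcal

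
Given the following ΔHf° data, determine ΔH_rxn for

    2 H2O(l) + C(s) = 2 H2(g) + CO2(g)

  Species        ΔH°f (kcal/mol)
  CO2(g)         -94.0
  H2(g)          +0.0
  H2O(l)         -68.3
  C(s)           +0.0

ΔH_rxn = 42.6 kcal/mol

Products: 2·(+0.0) + 1·(-94.0) = -94.0
Reactants: 2·(-68.3) + 1·(+0.0) = -136.6
ΔH_rxn = (-94.0) − (-136.6) = 42.6 kcal/mol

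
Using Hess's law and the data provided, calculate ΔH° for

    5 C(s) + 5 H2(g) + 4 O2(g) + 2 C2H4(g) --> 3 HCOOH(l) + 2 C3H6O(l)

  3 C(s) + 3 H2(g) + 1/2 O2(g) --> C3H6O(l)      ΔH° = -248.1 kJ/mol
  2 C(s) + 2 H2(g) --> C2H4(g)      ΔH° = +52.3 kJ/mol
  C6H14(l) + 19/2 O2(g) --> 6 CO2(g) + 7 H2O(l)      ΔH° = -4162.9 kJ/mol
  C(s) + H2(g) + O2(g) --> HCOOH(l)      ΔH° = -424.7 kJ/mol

ΔH° = -1874.9 kJ/mol

equation 1 × 2 (×2 to match 2 C3H6O(l) in the target): (2)·(-248.1) = -496.2 kJ/mol
equation 2 reversed and × 2 (C2H4(g) must end up as a reactant; scale by 2 for the 2 C2H4(g)): (-2)·(+52.3) = -104.6 kJ/mol
equation 3: not needed (C6H14(l) appears nowhere else).
equation 4 × 3 (×3 to match 3 HCOOH(l) in the target): (3)·(-424.7) = -1274.1 kJ/mol
Summing the manipulated equations, ΔH° = (2)·(-248.1) + (-2)·(+52.3) + (3)·(-424.7) = -1874.9 kJ/mol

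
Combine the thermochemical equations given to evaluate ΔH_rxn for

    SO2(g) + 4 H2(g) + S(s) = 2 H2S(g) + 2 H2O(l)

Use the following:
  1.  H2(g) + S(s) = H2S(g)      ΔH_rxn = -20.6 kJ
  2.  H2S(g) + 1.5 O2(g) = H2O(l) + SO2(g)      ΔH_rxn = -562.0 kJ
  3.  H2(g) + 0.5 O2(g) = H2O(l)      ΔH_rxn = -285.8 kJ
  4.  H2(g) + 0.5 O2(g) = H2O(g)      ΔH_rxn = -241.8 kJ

eq. 1 as written (S(s) already on the reactant side): -20.6 kJ
eq. 2 reversed (reverse to put SO2(g) on the reactant side): +562.0 kJ
eq. 3 × 3: (3)·(-285.8) = -857.4 kJ
eq. 4: not needed (H2O(g) appears nowhere else).
ΔH_rxn = (-20.6) + (+562.0) + (-857.4) = -316.0 kJ

ΔH_rxn = -316.0 kJ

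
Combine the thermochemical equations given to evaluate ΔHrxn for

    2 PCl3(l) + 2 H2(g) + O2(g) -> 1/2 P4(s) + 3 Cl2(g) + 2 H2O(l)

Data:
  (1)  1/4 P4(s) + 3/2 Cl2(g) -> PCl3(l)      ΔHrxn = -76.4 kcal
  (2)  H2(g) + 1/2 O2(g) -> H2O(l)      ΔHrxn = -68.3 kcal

ΔHrxn = 16.2 kcal

(1) reversed and × 2: (-2)·(-76.4) = +152.8 kcal
(2) × 2: (2)·(-68.3) = -136.6 kcal
Summing the manipulated equations, ΔHrxn = (+152.8) + (-136.6) = 16.2 kcal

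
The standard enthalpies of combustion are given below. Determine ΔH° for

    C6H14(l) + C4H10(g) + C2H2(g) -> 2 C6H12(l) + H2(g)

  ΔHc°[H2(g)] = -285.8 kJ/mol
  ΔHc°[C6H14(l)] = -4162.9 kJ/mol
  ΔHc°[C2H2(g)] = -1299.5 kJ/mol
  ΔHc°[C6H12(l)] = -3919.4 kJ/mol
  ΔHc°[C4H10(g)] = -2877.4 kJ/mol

ΔH° = -215.2 kJ/mol

With combustion enthalpies, reactants minus products:
= [1·(-4162.9) + 1·(-2877.4) + 1·(-1299.5)] − [2·(-3919.4) + 1·(-285.8)]
= -215.2 kJ/mol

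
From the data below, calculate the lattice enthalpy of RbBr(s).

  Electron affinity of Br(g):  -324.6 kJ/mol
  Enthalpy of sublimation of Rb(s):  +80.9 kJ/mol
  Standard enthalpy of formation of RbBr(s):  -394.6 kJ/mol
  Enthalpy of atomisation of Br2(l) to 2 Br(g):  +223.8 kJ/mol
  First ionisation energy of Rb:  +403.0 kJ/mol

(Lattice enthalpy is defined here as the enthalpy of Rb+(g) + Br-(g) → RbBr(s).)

U = -665.8 kJ/mol

ΔHf° = 1·ΔHsub + 1·(ΣIE) + 1/2·D(Br2) + 1·EA + U
-394.6 = 1·(+80.9) + 1·(+403.0) + 1/2·(+223.8) + 1·(-324.6) + U
U = -394.6 − (+271.2) = -665.8 kJ/mol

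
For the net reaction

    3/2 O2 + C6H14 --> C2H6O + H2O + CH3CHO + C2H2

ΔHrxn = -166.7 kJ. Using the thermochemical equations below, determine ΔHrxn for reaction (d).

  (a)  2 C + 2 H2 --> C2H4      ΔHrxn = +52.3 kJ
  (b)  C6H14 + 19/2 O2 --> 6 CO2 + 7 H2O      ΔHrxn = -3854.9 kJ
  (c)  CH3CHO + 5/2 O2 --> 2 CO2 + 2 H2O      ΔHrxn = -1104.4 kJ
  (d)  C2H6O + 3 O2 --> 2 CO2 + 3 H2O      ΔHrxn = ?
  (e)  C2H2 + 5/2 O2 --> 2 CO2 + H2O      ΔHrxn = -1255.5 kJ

(a): not needed (C appears nowhere else).
(b) as written (C6H14 already on the reactant side): -3854.9 kJ
(c) reversed (CH3CHO must end up as a product): +1104.4 kJ
(d) reversed (C2H6O must end up as a product): contributes −x
(e) reversed (reverse to put C2H2 on the product side): +1255.5 kJ
-166.7 = (-3854.9) + (+1104.4) + (+1255.5) − x
x = (-166.7 − (-1495.0)) / (-1) = -1328.3 kJ

ΔHrxn = -1328.3 kJ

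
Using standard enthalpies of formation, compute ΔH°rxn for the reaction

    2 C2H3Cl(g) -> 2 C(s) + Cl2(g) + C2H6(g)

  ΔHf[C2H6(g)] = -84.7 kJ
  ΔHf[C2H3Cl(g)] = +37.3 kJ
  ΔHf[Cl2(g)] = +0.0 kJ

ΔH°rxn = -159.3 kJ

Products: 2·(+0.0) + 1·(+0.0) + 1·(-84.7) = -84.7
Reactants: 2·(+37.3) = +74.6
ΔH°rxn = (-84.7) − (+74.6) = -159.3 kJ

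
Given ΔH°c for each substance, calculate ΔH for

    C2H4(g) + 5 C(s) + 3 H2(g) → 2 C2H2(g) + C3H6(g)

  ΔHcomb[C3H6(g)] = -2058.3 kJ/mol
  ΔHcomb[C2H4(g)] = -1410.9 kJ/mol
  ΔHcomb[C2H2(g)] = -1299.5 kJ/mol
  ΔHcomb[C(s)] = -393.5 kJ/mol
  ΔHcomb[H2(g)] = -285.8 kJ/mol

ΔH = 421.5 kJ/mol

With combustion enthalpies, reactants minus products:
= [1·(-1410.9) + 5·(-393.5) + 3·(-285.8)] − [2·(-1299.5) + 1·(-2058.3)]
= 421.5 kJ/mol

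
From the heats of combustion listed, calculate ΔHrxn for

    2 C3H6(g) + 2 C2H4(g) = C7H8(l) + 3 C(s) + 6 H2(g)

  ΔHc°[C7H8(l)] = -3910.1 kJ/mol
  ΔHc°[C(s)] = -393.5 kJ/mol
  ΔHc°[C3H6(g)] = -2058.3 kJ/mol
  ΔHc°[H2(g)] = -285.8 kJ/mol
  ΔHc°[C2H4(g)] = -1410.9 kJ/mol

With combustion enthalpies, reactants minus products:
= [2·(-2058.3) + 2·(-1410.9)] − [1·(-3910.1) + 3·(-393.5) + 6·(-285.8)]
= -133.0 kJ/mol

ΔHrxn = -133.0 kJ/mol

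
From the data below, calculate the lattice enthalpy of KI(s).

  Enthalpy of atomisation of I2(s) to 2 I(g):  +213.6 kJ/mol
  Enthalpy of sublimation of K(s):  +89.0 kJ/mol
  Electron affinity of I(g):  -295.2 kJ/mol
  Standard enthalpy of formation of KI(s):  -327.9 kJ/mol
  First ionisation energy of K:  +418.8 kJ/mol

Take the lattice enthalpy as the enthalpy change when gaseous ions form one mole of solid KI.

U = -647.3 kJ/mol

ΔHf° = 1·ΔHsub + 1·(ΣIE) + 1/2·D(I2) + 1·EA + U
-327.9 = 1·(+89.0) + 1·(+418.8) + 1/2·(+213.6) + 1·(-295.2) + U
U = -327.9 − (+319.4) = -647.3 kJ/mol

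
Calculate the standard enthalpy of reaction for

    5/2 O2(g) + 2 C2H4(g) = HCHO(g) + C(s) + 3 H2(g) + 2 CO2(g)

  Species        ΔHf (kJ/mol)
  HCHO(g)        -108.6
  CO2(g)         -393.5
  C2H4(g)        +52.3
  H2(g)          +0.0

Products: 1·(-108.6) + 1·(+0.0) + 3·(+0.0) + 2·(-393.5) = -895.6
Reactants: 5/2·(+0.0) + 2·(+52.3) = +104.6
ΔH_rxn = (-895.6) − (+104.6) = -1000.2 kJ/mol

ΔH_rxn = -1000.2 kJ/mol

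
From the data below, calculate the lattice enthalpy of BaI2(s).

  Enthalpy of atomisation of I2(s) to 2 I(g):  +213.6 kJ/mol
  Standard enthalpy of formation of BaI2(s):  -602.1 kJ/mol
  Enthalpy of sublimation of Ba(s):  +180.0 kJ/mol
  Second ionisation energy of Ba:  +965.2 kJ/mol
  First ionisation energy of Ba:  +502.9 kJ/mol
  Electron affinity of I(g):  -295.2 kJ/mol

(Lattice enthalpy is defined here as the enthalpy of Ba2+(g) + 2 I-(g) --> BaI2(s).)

ΔHf° = 1·ΔHsub + 1·(ΣIE) + 1·D(I2) + 2·EA + U
-602.1 = 1·(+180.0) + 1·(+1468.1) + 1·(+213.6) + 2·(-295.2) + U
U = -602.1 − (+1271.3) = -1873.4 kJ/mol

U = -1873.4 kJ/mol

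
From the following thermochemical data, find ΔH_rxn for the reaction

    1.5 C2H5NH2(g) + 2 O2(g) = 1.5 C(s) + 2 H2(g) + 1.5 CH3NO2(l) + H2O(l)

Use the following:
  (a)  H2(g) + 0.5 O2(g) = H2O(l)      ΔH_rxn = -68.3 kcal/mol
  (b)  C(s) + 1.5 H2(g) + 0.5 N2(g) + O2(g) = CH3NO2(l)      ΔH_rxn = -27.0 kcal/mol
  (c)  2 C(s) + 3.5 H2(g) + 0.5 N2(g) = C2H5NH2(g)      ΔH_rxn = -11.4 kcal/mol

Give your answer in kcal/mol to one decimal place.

ΔH_rxn = -91.7 kcal/mol

(a) as written (H2O(l) already on the product side): -68.3 kcal/mol
(b) × 3/2 (×3/2 to match 3/2 CH3NO2(l) in the target): (3/2)·(-27.0) = -40.5 kcal/mol
(c) reversed and × 3/2 (reverse to put C2H5NH2(g) on the reactant side; scale by 3/2 for the 3/2 C2H5NH2(g)): (-3/2)·(-11.4) = +17.1 kcal/mol
Summing the manipulated equations, ΔH_rxn = (1)·(-68.3) + (3/2)·(-27.0) + (-3/2)·(-11.4) = -91.7 kcal/mol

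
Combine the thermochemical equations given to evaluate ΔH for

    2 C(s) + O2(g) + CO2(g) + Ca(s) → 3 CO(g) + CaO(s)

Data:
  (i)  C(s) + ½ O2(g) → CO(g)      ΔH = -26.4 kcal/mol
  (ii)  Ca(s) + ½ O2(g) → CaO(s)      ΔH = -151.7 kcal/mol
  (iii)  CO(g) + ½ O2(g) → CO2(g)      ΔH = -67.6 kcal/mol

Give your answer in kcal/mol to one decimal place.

(i) × 2: (2)·(-26.4) = -52.8 kcal/mol
(ii) as written: -151.7 kcal/mol
(iii) reversed: +67.6 kcal/mol
Since enthalpy is a state function, ΔH = (-52.8) + (-151.7) + (+67.6) = -136.9 kcal/mol

ΔH = -136.9 kcal/mol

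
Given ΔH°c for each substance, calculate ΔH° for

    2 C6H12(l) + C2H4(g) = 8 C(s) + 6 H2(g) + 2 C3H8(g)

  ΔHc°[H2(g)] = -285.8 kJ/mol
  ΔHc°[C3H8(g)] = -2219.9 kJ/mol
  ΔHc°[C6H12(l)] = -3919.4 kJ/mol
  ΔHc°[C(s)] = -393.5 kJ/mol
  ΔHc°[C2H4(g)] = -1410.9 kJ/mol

ΔH° = 52.9 kJ/mol

With combustion enthalpies, reactants minus products:
= [2·(-3919.4) + 1·(-1410.9)] − [8·(-393.5) + 6·(-285.8) + 2·(-2219.9)]
= 52.9 kJ/mol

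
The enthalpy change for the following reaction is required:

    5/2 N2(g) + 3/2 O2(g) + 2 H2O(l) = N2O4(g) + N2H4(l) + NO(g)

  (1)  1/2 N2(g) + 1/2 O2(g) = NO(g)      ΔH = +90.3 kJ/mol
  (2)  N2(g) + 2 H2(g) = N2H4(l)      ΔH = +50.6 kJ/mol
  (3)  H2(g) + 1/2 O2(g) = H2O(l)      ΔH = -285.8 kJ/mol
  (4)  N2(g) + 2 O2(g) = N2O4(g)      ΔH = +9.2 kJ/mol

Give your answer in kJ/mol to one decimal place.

ΔH = 721.7 kJ/mol

(1) as written: +90.3 kJ/mol
(2) as written: +50.6 kJ/mol
(3) reversed and × 2: (-2)·(-285.8) = +571.6 kJ/mol
(4) as written: +9.2 kJ/mol
ΔH = (+90.3) + (+50.6) + (+571.6) + (+9.2) = 721.7 kJ/mol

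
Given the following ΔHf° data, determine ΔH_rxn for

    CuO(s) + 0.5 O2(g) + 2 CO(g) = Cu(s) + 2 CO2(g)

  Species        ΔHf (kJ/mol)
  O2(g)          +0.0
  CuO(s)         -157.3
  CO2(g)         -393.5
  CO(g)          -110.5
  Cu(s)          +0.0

ΔH_rxn = -408.7 kJ/mol

Products: 1·(+0.0) + 2·(-393.5) = -787.0
Reactants: 1·(-157.3) + 1/2·(+0.0) + 2·(-110.5) = -378.3
ΔH_rxn = (-787.0) − (-378.3) = -408.7 kJ/mol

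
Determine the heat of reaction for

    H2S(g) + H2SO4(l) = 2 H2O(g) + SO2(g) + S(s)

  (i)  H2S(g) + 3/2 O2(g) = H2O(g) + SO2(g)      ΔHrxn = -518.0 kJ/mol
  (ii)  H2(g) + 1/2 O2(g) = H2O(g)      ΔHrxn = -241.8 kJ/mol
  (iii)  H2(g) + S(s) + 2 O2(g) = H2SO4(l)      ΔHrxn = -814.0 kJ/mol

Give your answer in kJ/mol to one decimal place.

(i) as written: -518.0 kJ/mol
(ii) as written: -241.8 kJ/mol
(iii) reversed: +814.0 kJ/mol
Summing the manipulated equations, ΔHrxn = (1)·(-518.0) + (1)·(-241.8) + (-1)·(-814.0) = 54.2 kJ/mol

ΔHrxn = 54.2 kJ/mol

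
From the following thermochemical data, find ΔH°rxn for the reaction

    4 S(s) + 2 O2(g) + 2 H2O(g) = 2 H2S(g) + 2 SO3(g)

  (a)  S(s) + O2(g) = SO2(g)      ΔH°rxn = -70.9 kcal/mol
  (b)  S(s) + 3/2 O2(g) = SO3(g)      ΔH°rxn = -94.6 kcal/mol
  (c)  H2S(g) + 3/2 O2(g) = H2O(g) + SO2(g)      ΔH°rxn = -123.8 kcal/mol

(a) × 2: (2)·(-70.9) = -141.8 kcal/mol
(b) × 2 (×2 to match 2 SO3(g) in the target): (2)·(-94.6) = -189.2 kcal/mol
(c) reversed and × 2 (reverse to put H2S(g) on the product side; ×2 to match 2 H2S(g) in the target): (-2)·(-123.8) = +247.6 kcal/mol
ΔH°rxn = (2)·(-70.9) + (2)·(-94.6) + (-2)·(-123.8) = -83.4 kcal/mol

ΔH°rxn = -83.4 kcal/mol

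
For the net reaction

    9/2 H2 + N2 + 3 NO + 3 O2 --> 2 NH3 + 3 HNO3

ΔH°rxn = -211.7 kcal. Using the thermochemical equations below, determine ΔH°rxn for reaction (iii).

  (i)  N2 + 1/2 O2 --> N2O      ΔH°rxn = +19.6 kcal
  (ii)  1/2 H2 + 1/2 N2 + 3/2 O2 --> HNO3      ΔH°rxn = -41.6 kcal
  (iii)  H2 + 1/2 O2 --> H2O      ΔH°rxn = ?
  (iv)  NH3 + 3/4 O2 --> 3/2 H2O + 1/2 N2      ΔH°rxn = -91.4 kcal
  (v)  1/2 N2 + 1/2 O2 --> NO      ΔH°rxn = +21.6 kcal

ΔH°rxn = -68.3 kcal

(i): not needed.
(ii) × 3: (3)·(-41.6) = -124.8 kcal
(iii) × 3: contributes 3·x
(iv) reversed and × 2: (-2)·(-91.4) = +182.8 kcal
(v) reversed and × 3: (-3)·(+21.6) = -64.8 kcal
-211.7 = (-124.8) + (+182.8) + (-64.8) + 3·x
x = (-211.7 − (-6.8)) / (3) = -68.3 kcal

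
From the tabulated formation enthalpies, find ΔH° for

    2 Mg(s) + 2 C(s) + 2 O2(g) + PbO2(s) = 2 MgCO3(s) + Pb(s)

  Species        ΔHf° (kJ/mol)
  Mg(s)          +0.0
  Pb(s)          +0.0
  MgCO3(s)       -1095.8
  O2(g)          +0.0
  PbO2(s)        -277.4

Products: 2·(-1095.8) + 1·(+0.0) = -2191.6
Reactants: 2·(+0.0) + 2·(+0.0) + 2·(+0.0) + 1·(-277.4) = -277.4
ΔH° = (-2191.6) − (-277.4) = -1914.2 kJ/mol

ΔH° = -1914.2 kJ/mol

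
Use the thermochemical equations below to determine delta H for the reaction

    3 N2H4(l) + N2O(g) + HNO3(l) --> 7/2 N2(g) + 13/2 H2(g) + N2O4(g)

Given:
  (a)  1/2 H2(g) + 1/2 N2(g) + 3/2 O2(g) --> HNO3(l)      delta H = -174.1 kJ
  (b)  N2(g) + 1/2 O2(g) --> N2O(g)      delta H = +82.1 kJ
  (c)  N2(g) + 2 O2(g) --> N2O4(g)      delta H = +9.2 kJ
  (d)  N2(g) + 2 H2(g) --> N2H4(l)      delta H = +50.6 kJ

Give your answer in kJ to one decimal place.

delta H = -50.6 kJ

(a) reversed: +174.1 kJ
(b) reversed: -82.1 kJ
(c) as written: +9.2 kJ
(d) reversed and × 3: (-3)·(+50.6) = -151.8 kJ
delta H = (-1)·(-174.1) + (-1)·(+82.1) + (1)·(+9.2) + (-3)·(+50.6) = -50.6 kJ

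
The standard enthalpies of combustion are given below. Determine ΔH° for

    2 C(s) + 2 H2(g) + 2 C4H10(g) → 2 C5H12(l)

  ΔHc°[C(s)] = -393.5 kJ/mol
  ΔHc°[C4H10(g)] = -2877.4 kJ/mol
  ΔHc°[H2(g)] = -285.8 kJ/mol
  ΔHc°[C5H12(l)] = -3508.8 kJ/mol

ΔH° = -95.8 kJ/mol

Using ΔH = Σ nΔHc°(reactants) − Σ nΔHc°(products):
= [2·(-393.5) + 2·(-285.8) + 2·(-2877.4)] − [2·(-3508.8)]
= -95.8 kJ/mol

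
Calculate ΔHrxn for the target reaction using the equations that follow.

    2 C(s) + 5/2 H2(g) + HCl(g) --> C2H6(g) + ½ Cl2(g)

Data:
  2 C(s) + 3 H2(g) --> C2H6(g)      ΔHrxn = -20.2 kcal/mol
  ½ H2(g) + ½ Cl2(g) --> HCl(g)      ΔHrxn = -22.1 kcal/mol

ΔHrxn = 1.9 kcal/mol

equation 1 as written: -20.2 kcal/mol
equation 2 reversed: +22.1 kcal/mol
Since enthalpy is a state function, ΔHrxn = (-20.2) + (+22.1) = 1.9 kcal/mol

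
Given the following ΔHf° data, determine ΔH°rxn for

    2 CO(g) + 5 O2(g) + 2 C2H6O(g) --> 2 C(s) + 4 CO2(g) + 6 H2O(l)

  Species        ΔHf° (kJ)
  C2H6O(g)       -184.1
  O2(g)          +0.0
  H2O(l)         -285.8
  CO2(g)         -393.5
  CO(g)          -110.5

ΔH°rxn = -2699.6 kJ

Products: 2·(+0.0) + 4·(-393.5) + 6·(-285.8) = -3288.8
Reactants: 2·(-110.5) + 5·(+0.0) + 2·(-184.1) = -589.2
ΔH°rxn = (-3288.8) − (-589.2) = -2699.6 kJ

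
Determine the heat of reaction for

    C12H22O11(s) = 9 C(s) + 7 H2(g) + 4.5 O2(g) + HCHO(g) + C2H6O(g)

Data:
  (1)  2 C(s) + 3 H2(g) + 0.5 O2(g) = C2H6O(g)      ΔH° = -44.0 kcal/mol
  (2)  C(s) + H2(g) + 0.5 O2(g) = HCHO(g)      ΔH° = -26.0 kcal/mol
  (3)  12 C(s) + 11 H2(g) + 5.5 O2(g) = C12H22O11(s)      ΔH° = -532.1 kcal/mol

(1) as written: -44.0 kcal/mol
(2) as written: -26.0 kcal/mol
(3) reversed: +532.1 kcal/mol
Since enthalpy is a state function, ΔH° = (-44.0) + (-26.0) + (+532.1) = 462.1 kcal/mol

ΔH° = 462.1 kcal/mol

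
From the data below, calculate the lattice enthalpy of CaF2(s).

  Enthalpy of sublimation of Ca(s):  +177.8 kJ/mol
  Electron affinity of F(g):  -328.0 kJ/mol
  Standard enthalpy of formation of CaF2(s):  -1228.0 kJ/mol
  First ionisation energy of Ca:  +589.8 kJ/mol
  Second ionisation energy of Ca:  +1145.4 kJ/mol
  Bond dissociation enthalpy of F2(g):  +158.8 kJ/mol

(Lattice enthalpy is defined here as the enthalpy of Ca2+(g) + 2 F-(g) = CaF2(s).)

ΔHf° = 1·ΔHsub + 1·(ΣIE) + 1·D(F2) + 2·EA + U
-1228.0 = 1·(+177.8) + 1·(+1735.2) + 1·(+158.8) + 2·(-328.0) + U
U = -1228.0 − (+1415.8) = -2643.8 kJ/mol

U = -2643.8 kJ/mol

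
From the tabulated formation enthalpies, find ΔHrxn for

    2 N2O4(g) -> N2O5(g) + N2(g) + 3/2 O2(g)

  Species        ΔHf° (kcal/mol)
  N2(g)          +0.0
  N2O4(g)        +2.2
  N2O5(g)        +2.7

ΔHrxn = -1.7 kcal/mol

ΔH°rxn = Σ nΔHf°(products) − Σ nΔHf°(reactants).
Products: 1·(+2.7) + 1·(+0.0) + 3/2·(+0.0) = +2.7
Reactants: 2·(+2.2) = +4.4
ΔHrxn = (+2.7) − (+4.4) = -1.7 kcal/mol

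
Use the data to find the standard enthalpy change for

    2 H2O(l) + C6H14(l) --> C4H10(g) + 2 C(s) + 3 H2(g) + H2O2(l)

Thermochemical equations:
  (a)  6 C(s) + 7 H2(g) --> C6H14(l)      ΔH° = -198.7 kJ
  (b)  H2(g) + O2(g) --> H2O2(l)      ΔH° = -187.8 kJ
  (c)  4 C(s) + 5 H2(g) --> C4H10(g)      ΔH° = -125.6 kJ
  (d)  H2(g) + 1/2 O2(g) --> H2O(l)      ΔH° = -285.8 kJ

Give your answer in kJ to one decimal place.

ΔH° = 456.9 kJ

(a) reversed (C6H14(l) must end up as a reactant): +198.7 kJ
(b) as written (H2O2(l) already on the product side): -187.8 kJ
(c) as written (C4H10(g) already on the product side): -125.6 kJ
(d) reversed and × 2 (reverse to put H2O(l) on the reactant side; scale by 2 for the 2 H2O(l)): (-2)·(-285.8) = +571.6 kJ
Combining the equations, ΔH° = (+198.7) + (-187.8) + (-125.6) + (+571.6) = 456.9 kJ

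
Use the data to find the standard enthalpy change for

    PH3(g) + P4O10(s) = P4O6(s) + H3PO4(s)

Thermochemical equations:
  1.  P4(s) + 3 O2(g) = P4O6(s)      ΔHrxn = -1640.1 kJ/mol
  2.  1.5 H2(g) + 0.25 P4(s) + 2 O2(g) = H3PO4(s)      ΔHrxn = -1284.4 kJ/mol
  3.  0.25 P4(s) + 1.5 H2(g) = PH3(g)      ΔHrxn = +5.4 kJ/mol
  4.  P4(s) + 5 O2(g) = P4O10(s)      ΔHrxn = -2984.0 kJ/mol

eq. 1 as written (P4O6(s) already on the product side): -1640.1 kJ/mol
eq. 2 as written (H3PO4(s) already on the product side): -1284.4 kJ/mol
eq. 3 reversed (reverse to put PH3(g) on the reactant side): -5.4 kJ/mol
eq. 4 reversed (reverse to put P4O10(s) on the reactant side): +2984.0 kJ/mol
ΔHrxn = (-1640.1) + (-1284.4) + (-5.4) + (+2984.0) = 54.1 kJ/mol

ΔHrxn = 54.1 kJ/mol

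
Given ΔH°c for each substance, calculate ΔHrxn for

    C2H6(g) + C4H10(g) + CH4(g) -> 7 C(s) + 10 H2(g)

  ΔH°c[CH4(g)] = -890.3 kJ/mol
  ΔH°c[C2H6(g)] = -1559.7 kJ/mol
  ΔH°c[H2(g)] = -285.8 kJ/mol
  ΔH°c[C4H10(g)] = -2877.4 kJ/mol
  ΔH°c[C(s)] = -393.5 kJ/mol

ΔHrxn = 285.1 kJ/mol

Using ΔH = Σ nΔHc°(reactants) − Σ nΔHc°(products):
= [1·(-1559.7) + 1·(-2877.4) + 1·(-890.3)] − [7·(-393.5) + 10·(-285.8)]
= 285.1 kJ/mol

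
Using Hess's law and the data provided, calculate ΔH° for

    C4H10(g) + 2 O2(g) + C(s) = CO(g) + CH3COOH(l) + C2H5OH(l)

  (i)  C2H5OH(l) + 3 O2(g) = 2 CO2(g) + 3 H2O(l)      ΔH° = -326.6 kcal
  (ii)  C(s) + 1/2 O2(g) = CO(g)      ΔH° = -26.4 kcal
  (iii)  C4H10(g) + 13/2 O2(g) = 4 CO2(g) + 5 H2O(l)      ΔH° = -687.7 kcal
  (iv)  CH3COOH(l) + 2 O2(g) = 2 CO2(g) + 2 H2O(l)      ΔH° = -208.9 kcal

(i) reversed (reverse to put C2H5OH(l) on the product side): +326.6 kcal
(ii) as written (CO(g) already on the product side): -26.4 kcal
(iii) as written (C4H10(g) already on the reactant side): -687.7 kcal
(iv) reversed (reverse to put CH3COOH(l) on the product side): +208.9 kcal
Summing the manipulated equations, ΔH° = (-1)·(-326.6) + (1)·(-26.4) + (1)·(-687.7) + (-1)·(-208.9) = -178.6 kcal

ΔH° = -178.6 kcal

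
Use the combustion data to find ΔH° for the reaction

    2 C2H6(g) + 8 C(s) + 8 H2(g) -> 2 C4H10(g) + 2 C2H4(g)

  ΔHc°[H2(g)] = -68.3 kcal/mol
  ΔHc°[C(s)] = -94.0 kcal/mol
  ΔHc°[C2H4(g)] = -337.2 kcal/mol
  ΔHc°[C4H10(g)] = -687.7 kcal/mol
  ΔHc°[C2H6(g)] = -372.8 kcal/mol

ΔH° = 5.8 kcal/mol

Using ΔH = Σ nΔHc°(reactants) − Σ nΔHc°(products):
= [2·(-372.8) + 8·(-94.0) + 8·(-68.3)] − [2·(-687.7) + 2·(-337.2)]
= 5.8 kcal/mol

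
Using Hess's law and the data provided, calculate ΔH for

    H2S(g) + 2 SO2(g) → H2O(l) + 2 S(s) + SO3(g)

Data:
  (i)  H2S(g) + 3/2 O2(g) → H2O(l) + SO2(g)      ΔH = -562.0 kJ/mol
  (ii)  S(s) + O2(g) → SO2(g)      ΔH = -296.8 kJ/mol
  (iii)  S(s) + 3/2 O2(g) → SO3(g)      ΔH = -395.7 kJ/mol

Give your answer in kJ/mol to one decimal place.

ΔH = -67.3 kJ/mol

(i) as written (H2S(g) already on the reactant side): -562.0 kJ/mol
(ii) reversed and × 3: (-3)·(-296.8) = +890.4 kJ/mol
(iii) as written (SO3(g) already on the product side): -395.7 kJ/mol
Since enthalpy is a state function, ΔH = (-562.0) + (+890.4) + (-395.7) = -67.3 kJ/mol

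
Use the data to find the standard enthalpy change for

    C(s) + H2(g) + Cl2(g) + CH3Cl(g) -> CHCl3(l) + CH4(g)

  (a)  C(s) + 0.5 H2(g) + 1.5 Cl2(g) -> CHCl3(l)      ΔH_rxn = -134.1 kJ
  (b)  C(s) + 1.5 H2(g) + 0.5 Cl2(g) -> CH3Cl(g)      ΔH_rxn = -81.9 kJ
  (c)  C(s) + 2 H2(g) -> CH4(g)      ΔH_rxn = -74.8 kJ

(a) as written (CHCl3(l) already on the product side): -134.1 kJ
(b) reversed (CH3Cl(g) must end up as a reactant): +81.9 kJ
(c) as written (CH4(g) already on the product side): -74.8 kJ
Summing the manipulated equations, ΔH_rxn = (-134.1) + (+81.9) + (-74.8) = -127.0 kJ

ΔH_rxn = -127.0 kJ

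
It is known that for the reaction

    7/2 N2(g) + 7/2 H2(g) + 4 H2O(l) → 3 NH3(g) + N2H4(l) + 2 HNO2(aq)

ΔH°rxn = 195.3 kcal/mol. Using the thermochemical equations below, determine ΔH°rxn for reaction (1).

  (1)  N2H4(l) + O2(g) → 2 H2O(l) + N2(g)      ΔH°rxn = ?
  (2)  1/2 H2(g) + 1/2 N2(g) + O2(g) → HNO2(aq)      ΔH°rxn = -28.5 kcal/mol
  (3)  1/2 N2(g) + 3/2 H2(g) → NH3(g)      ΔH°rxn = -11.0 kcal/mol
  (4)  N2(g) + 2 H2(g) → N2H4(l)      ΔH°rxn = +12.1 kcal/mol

ΔH°rxn = -148.7 kcal/mol

(1) reversed and × 2 (H2O(l) must end up as a reactant; scale by 2 for the 4 H2O(l)): contributes −2·x
(2) × 2 (×2 to match 2 HNO2(aq) in the target): (2)·(-28.5) = -57.0 kcal/mol
(3) × 3 (scale by 3 for the 3 NH3(g)): (3)·(-11.0) = -33.0 kcal/mol
(4) reversed: -12.1 kcal/mol
+195.3 = (-57.0) + (-33.0) + (-12.1) − 2·x
x = (+195.3 − (-102.1)) / (-2) = -148.7 kcal/mol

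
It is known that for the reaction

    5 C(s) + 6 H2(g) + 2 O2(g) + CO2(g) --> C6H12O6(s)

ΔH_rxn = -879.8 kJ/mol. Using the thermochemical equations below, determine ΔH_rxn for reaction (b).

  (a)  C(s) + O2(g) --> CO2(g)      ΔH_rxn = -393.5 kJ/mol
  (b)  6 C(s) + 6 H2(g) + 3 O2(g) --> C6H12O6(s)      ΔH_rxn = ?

ΔH_rxn = -1273.3 kJ/mol

(a) reversed (CO2(g) must end up as a reactant): +393.5 kJ/mol
(b) as written (C6H12O6(s) already on the product side): contributes x
-879.8 = (+393.5) + x
x = (-879.8 − (+393.5)) / (1) = -1273.3 kJ/mol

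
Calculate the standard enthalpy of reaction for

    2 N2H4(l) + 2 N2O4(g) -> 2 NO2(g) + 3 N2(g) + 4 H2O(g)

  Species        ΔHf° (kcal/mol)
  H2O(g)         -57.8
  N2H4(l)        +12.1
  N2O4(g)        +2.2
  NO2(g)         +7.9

Products: 2·(+7.9) + 3·(+0.0) + 4·(-57.8) = -215.4
Reactants: 2·(+12.1) + 2·(+2.2) = +28.6
ΔH°rxn = (-215.4) − (+28.6) = -244.0 kcal/mol

ΔH°rxn = -244.0 kcal/mol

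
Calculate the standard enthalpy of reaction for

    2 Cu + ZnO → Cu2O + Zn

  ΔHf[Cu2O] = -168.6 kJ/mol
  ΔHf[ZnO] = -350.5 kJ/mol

Products: 1·(-168.6) + 1·(+0.0) = -168.6
Reactants: 2·(+0.0) + 1·(-350.5) = -350.5
ΔH_rxn = (-168.6) − (-350.5) = 181.9 kJ/mol

ΔH_rxn = 181.9 kJ/mol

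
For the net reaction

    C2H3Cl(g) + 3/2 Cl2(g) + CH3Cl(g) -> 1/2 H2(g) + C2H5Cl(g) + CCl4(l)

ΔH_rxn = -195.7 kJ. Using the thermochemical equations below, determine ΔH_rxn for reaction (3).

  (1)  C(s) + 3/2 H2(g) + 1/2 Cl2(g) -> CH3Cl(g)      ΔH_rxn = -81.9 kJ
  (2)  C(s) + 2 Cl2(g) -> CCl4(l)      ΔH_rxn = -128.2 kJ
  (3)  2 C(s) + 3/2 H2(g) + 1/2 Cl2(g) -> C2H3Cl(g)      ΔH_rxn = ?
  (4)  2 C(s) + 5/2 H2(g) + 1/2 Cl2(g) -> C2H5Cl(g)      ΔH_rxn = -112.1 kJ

ΔH_rxn = 37.3 kJ

(1) reversed: +81.9 kJ
(2) as written: -128.2 kJ
(3) reversed: contributes −x
(4) as written: -112.1 kJ
-195.7 = (+81.9) + (-128.2) + (-112.1) − x
x = (-195.7 − (-158.4)) / (-1) = 37.3 kJ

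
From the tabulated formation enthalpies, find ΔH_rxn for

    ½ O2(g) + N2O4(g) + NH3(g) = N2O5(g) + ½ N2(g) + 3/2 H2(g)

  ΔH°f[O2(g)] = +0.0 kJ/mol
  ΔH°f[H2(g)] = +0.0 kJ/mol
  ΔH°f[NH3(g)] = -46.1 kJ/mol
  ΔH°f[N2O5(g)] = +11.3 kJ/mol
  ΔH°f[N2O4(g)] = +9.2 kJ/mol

Products: 1·(+11.3) + 1/2·(+0.0) + 3/2·(+0.0) = +11.3
Reactants: 1/2·(+0.0) + 1·(+9.2) + 1·(-46.1) = -36.9
ΔH_rxn = (+11.3) − (-36.9) = 48.2 kJ/mol

ΔH_rxn = 48.2 kJ/mol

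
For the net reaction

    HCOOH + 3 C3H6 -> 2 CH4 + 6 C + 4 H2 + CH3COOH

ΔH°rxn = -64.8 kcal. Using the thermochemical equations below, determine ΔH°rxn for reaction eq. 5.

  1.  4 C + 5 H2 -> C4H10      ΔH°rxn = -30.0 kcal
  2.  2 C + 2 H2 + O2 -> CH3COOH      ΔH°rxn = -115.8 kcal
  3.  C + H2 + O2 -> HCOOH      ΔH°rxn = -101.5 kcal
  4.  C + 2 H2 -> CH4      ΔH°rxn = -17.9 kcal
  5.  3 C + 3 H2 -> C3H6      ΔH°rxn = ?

ΔH°rxn = 4.9 kcal

eq. 1: not needed (C4H10 appears nowhere else).
eq. 2 as written (CH3COOH already on the product side): -115.8 kcal
eq. 3 reversed (HCOOH must end up as a reactant): +101.5 kcal
eq. 4 × 2 (×2 to match 2 CH4 in the target): (2)·(-17.9) = -35.8 kcal
eq. 5 reversed and × 3 (C3H6 must end up as a reactant; ×3 to match 3 C3H6 in the target): contributes −3·x
-64.8 = (-115.8) + (+101.5) + (-35.8) − 3·x
x = (-64.8 − (-50.1)) / (-3) = 4.9 kcal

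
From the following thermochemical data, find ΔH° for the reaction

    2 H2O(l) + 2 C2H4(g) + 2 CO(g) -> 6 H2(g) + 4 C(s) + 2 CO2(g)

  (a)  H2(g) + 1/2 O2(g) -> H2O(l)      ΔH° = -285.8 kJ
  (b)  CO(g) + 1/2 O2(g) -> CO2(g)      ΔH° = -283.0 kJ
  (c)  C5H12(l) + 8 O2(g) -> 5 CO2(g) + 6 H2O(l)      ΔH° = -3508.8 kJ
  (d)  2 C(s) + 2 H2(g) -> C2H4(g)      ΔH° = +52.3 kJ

ΔH° = -99.0 kJ

(a) reversed and × 2: (-2)·(-285.8) = +571.6 kJ
(b) × 2: (2)·(-283.0) = -566.0 kJ
(c): not needed.
(d) reversed and × 2: (-2)·(+52.3) = -104.6 kJ
By Hess's law, ΔH° = (-2)·(-285.8) + (2)·(-283.0) + (-2)·(+52.3) = -99.0 kJ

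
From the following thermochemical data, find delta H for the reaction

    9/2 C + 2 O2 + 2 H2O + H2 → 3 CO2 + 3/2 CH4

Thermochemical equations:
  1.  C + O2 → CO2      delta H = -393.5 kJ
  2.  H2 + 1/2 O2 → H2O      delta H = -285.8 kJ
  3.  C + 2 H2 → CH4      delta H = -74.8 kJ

delta H = -721.1 kJ

eq. 1 × 3: (3)·(-393.5) = -1180.5 kJ
eq. 2 reversed and × 2: (-2)·(-285.8) = +571.6 kJ
eq. 3 × 3/2: (3/2)·(-74.8) = -112.2 kJ
Combining the equations, delta H = (-1180.5) + (+571.6) + (-112.2) = -721.1 kJ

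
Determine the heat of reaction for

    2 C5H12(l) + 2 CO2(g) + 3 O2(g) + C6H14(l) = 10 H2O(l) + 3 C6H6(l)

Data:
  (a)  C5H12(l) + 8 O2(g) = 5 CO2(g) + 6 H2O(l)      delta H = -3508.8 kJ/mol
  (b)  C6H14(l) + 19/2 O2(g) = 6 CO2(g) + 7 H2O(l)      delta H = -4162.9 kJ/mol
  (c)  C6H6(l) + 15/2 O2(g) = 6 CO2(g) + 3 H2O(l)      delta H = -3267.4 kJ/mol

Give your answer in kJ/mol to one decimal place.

delta H = -1378.3 kJ/mol

(a) × 2: (2)·(-3508.8) = -7017.6 kJ/mol
(b) as written: -4162.9 kJ/mol
(c) reversed and × 3: (-3)·(-3267.4) = +9802.2 kJ/mol
delta H = (2)·(-3508.8) + (1)·(-4162.9) + (-3)·(-3267.4) = -1378.3 kJ/mol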